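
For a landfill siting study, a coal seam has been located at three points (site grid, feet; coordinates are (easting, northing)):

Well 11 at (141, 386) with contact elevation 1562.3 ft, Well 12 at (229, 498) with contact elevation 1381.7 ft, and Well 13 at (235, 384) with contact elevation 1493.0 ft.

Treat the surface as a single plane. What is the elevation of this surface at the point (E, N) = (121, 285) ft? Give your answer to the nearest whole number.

Let the plane be z = a·E + b·N + c.
Well 12−Well 11: 88a + 112b = −180.6;  Well 13−Well 11: 94a − 2b = −69.3.
Solving gives a = −0.75886, b = −1.01626.
Then c = 1562.3 − a·141 − b·386 = 2061.57.
At (121, 285): z = −91.8 − 289.6 + 2061.57 = 1680.1 ft.

1680 ft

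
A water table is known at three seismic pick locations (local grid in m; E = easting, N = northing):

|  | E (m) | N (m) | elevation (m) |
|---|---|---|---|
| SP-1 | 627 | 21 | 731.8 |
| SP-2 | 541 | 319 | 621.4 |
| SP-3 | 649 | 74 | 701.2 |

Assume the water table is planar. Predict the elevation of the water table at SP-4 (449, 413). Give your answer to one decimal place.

605.6 m

Let the plane be z = a·E + b·N + c.
SP-2−SP-1: −86a + 298b = −110.4;  SP-3−SP-1: 22a + 53b = −30.6.
Solving gives a = −0.29401, b = −0.45532.
Then c = 731.8 − a·627 − b·21 = 925.70.
At (449, 413): z = −132.0 − 188.0 + 925.70 = 605.6 m.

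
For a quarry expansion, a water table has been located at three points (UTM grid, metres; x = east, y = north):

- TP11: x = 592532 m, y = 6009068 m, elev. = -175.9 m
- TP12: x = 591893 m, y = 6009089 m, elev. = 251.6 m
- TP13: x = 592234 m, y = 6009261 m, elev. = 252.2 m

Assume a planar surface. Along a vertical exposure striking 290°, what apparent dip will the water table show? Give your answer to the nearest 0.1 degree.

Let the plane be z = a·x + b·y + c.
TP12−TP11: −639a + 21b = 427.5;  TP13−TP11: −298a + 193b = 428.1.
Solving gives a = −0.62798, b = 1.24850.
Unit vector along 290° is (sin 290°, cos 290°) = (-0.9397, 0.3420).
Slope in that direction = a·(-0.9397) + b·(0.3420) = 1.01712.
Apparent dip = arctan|1.01712| = 45.5° (true dip is 54.4°, so apparent ≤ true as expected).

45.5°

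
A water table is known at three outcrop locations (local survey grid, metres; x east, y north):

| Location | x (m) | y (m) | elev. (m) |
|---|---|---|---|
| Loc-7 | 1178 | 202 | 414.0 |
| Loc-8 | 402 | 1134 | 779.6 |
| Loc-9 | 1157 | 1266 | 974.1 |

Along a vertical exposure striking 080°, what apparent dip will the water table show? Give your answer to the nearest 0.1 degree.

Two edge vectors: Loc-7→Loc-8 = (-776, 932, 365.6), Loc-7→Loc-9 = (-21, 1064, 560.1).
Normal n = (Loc-7→Loc-8) × (Loc-7→Loc-9) = (133014.8, 426960, -806092).
So ∂z/∂x = −n_x/n_z = 0.16501 and ∂z/∂y = −n_y/n_z = 0.52967.
Unit vector along 080° is (sin 80°, cos 80°) = (0.9848, 0.1736).
Slope in that direction = a·(0.9848) + b·(0.1736) = 0.25448.
Apparent dip = arctan|0.25448| = 14.3° (true dip is 29.0°, so apparent ≤ true as expected).

14.3°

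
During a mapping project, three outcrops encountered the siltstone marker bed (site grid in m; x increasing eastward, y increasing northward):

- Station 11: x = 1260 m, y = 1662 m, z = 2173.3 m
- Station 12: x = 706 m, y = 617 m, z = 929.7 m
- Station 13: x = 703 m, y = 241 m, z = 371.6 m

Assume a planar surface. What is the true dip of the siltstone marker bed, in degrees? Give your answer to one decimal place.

57.9°

Two edge vectors: Station 11→Station 12 = (-554, -1045, -1243.6), Station 11→Station 13 = (-557, -1421, -1801.7).
Normal n = (Station 11→Station 12) × (Station 11→Station 13) = (115620.9, -305456.6, 205169).
So ∂z/∂x = −n_x/n_z = −0.56354 and ∂z/∂y = −n_y/n_z = 1.48880.
Gradient magnitude |∇z| = √(a² + b²) = √(0.31758 + 2.21654) = 1.59189.
True dip = arctan(1.59189) = 57.9°, dipping toward SSE (azimuth ≈ 159°).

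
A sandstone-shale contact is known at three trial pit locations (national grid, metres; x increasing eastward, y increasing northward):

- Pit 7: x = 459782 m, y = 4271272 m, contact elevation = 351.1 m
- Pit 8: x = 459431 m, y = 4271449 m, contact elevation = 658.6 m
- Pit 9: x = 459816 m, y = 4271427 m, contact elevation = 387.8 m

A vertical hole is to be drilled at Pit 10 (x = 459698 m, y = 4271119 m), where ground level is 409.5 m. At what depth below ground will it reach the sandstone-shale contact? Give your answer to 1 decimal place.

60.3 m

Two edge vectors: Pit 7→Pit 8 = (-351, 177, 307.5), Pit 7→Pit 9 = (34, 155, 36.7).
Normal n = (Pit 7→Pit 8) × (Pit 7→Pit 9) = (-41166.6, 23336.7, -60423).
So ∂z/∂x = −n_x/n_z = −0.681306787 and ∂z/∂y = −n_y/n_z = 0.386222134.
Intercept c from Pit 7: 351.1 + 313252.60 − 1649659.79 = −1336056.09.
At (459698, 4271119): z_contact = −313195.37 + 1649600.69 − 1336056.09 = 349.24 m.
Depth below ground = 409.5 − 349.24 = 60.3 m.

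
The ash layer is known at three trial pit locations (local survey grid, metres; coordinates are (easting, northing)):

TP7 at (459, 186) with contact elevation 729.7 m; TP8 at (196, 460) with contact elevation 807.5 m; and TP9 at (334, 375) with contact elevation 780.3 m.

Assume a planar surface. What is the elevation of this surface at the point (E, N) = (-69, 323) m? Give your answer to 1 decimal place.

Let the plane be z = a·E + b·N + c.
TP8−TP7: −263a + 274b = 77.8;  TP9−TP7: −125a + 189b = 50.6.
Solving gives a = −0.05433, b = 0.23179.
Then c = 729.7 − a·459 − b·186 = 711.52.
At (-69, 323): z = 3.7 + 74.9 + 711.52 = 790.1 m.

790.1 m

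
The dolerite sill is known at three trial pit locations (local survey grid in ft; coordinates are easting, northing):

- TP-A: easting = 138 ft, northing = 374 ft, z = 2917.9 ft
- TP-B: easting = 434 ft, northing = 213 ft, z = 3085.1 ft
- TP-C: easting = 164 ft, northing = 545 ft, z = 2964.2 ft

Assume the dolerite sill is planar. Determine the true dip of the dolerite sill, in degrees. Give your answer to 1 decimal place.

34.2°

Two edge vectors: TP-A→TP-B = (296, -161, 167.2), TP-A→TP-C = (26, 171, 46.3).
Normal n = (TP-A→TP-B) × (TP-A→TP-C) = (-36045.5, -9357.6, 54802).
So ∂z/∂easting = −n_x/n_z = 0.65774 and ∂z/∂northing = −n_y/n_z = 0.17075.
Gradient magnitude |∇z| = √(a² + b²) = √(0.43262 + 0.02916) = 0.67954.
True dip = arctan(0.67954) = 34.2°, dipping toward WSW (azimuth ≈ 255°).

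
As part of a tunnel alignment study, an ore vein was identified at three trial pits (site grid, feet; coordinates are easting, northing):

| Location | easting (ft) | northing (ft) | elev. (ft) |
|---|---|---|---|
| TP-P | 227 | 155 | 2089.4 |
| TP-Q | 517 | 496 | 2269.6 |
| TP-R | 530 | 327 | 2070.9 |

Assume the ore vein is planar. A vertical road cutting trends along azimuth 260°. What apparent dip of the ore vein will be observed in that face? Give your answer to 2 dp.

26.22°

Let the plane be z = a·easting + b·northing + c.
TP-Q−TP-P: 290a + 341b = 180.2;  TP-R−TP-P: 303a + 172b = −18.5.
Solving gives a = −0.69799, b = 1.12205.
Unit vector along 260° is (sin 260°, cos 260°) = (-0.9848, -0.1736).
Slope in that direction = a·(-0.9848) + b·(-0.1736) = 0.49255.
Apparent dip = arctan|0.49255| = 26.22° (true dip is 52.9°, so apparent ≤ true as expected).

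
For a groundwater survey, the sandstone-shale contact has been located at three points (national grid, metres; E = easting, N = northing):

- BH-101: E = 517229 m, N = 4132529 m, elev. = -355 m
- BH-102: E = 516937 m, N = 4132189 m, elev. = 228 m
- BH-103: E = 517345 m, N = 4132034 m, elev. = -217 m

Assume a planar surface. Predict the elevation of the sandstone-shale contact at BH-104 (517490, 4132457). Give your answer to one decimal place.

-655.6 m

Two edge vectors: BH-101→BH-102 = (-292, -340, 583), BH-101→BH-103 = (116, -495, 138).
Normal n = (BH-101→BH-102) × (BH-101→BH-103) = (241665, 107924, 183980).
So ∂z/∂E = −n_x/n_z = −1.313539515 and ∂z/∂N = −n_y/n_z = −0.586607240.
Intercept c from BH-101: -355 + 679400.73 + 2424171.43 = 3103217.16.
At (517490, 4132457): z = −679743.6 − 2424129.2 + 3103217.16 = -655.6 m.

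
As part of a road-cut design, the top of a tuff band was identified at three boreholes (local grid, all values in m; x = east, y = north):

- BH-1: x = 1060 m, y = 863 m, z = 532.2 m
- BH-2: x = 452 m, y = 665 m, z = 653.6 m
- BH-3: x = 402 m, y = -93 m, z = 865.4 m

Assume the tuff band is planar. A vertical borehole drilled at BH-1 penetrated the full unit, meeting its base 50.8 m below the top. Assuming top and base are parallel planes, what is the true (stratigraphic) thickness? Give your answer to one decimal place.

48.7 m

Two edge vectors: BH-1→BH-2 = (-608, -198, 121.4), BH-1→BH-3 = (-658, -956, 333.2).
Normal n = (BH-1→BH-2) × (BH-1→BH-3) = (50084.8, 122704.4, 450964).
So ∂z/∂x = −n_x/n_z = −0.11106 and ∂z/∂y = −n_y/n_z = −0.27209.
|∇z| = √(a²+b²) = 0.29389, so dip δ = arctan(0.29389) = 16.38°.
True thickness = vertical thickness × cos δ = 50.8 × cos 16.38° = 48.7 m.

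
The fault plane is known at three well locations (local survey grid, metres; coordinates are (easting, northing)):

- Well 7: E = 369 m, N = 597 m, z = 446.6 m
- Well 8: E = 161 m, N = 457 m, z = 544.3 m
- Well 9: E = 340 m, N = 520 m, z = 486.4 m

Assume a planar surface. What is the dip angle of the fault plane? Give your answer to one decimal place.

25.8°

Two edge vectors: Well 7→Well 8 = (-208, -140, 97.7), Well 7→Well 9 = (-29, -77, 39.8).
Normal n = (Well 7→Well 8) × (Well 7→Well 9) = (1950.9, 5445.1, 11956).
So ∂z/∂E = −n_x/n_z = −0.16317 and ∂z/∂N = −n_y/n_z = −0.45543.
Gradient magnitude |∇z| = √(a² + b²) = √(0.02663 + 0.20741) = 0.48378.
True dip = arctan(0.48378) = 25.8°, dipping toward NNE (azimuth ≈ 020°).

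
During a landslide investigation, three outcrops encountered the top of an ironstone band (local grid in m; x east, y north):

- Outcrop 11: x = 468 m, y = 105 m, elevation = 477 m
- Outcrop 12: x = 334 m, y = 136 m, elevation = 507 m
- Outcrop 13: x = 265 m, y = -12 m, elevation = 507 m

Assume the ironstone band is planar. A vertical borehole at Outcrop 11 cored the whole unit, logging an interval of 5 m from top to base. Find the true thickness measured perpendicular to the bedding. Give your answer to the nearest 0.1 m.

4.9 m

Let the plane be z = a·x + b·y + c.
Outcrop 12−Outcrop 11: −134a + 31b = 30;  Outcrop 13−Outcrop 11: −203a − 117b = 30.
Solving gives a = −0.20208, b = 0.09422.
|∇z| = √(a²+b²) = 0.22297, so dip δ = arctan(0.22297) = 12.57°.
True thickness = vertical thickness × cos δ = 5 × cos 12.57° = 4.9 m.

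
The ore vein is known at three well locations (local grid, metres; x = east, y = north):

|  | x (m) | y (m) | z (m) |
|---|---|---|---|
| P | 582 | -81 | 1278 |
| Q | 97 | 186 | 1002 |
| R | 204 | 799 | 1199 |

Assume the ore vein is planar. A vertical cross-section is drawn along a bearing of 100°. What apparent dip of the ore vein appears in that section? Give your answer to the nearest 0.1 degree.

Two edge vectors: P→Q = (-485, 267, -276), P→R = (-378, 880, -79).
Normal n = (P→Q) × (P→R) = (221787, 66013, -325874).
So ∂z/∂x = −n_x/n_z = 0.68059 and ∂z/∂y = −n_y/n_z = 0.20257.
Unit vector along 100° is (sin 100°, cos 100°) = (0.9848, -0.1736).
Slope in that direction = a·(0.9848) + b·(-0.1736) = 0.63508.
Apparent dip = arctan|0.63508| = 32.4° (true dip is 35.4°, so apparent ≤ true as expected).

32.4°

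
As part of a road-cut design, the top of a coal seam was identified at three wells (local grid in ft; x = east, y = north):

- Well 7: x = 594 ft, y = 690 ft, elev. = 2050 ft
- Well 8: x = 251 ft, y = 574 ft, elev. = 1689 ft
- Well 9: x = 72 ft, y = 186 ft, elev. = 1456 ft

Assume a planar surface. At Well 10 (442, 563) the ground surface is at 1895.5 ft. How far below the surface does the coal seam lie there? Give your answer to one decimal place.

15.8 ft

Two edge vectors: Well 7→Well 8 = (-343, -116, -361), Well 7→Well 9 = (-522, -504, -594).
Normal n = (Well 7→Well 8) × (Well 7→Well 9) = (-113040, -15300, 112320).
So ∂z/∂x = −n_x/n_z = 1.00641 and ∂z/∂y = −n_y/n_z = 0.13622.
Intercept c from Well 7: 2050 − 597.81 − 93.99 = 1358.20.
At (442, 563): z_contact = 444.83 + 76.69 + 1358.20 = 1879.73 ft.
Depth below ground = 1895.5 − 1879.73 = 15.8 ft.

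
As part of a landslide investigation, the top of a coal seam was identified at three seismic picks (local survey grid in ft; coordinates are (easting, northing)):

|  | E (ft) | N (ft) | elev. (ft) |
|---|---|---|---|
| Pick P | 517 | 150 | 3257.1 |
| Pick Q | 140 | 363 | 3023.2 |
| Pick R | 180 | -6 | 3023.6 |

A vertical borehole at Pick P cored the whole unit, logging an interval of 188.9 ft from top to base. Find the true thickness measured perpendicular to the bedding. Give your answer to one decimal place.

Let the plane be z = a·E + b·N + c.
Pick Q−Pick P: −377a + 213b = −233.9;  Pick R−Pick P: −337a − 156b = −233.5.
Solving gives a = 0.66025, b = 0.07049.
|∇z| = √(a²+b²) = 0.66400, so dip δ = arctan(0.66400) = 33.58°.
True thickness = vertical thickness × cos δ = 188.9 × cos 33.58° = 157.4 ft.

157.4 ft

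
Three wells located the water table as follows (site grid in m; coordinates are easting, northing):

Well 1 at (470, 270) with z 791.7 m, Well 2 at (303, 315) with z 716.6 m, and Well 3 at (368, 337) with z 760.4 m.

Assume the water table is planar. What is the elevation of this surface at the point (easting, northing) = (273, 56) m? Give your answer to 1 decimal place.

Two edge vectors: Well 1→Well 2 = (-167, 45, -75.1), Well 1→Well 3 = (-102, 67, -31.3).
Normal n = (Well 1→Well 2) × (Well 1→Well 3) = (3623.2, 2433.1, -6599).
So ∂z/∂easting = −n_x/n_z = 0.54905 and ∂z/∂northing = −n_y/n_z = 0.36871.
Intercept c from Well 1: 791.7 − 258.05 − 99.55 = 434.09.
At (273, 56): z = 149.9 + 20.6 + 434.09 = 604.6 m.

604.6 m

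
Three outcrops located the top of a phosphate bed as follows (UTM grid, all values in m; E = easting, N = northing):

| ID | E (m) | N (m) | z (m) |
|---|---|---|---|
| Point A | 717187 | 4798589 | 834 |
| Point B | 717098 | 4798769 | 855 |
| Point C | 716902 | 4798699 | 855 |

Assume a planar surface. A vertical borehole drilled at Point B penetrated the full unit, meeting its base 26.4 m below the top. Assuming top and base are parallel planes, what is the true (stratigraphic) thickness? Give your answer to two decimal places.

Two edge vectors: Point A→Point B = (-89, 180, 21), Point A→Point C = (-285, 110, 21).
Normal n = (Point A→Point B) × (Point A→Point C) = (1470, -4116, 41510).
So ∂z/∂E = −n_x/n_z = −0.03541 and ∂z/∂N = −n_y/n_z = 0.09916.
|∇z| = √(a²+b²) = 0.10529, so dip δ = arctan(0.10529) = 6.01°.
True thickness = vertical thickness × cos δ = 26.4 × cos 6.01° = 26.25 m.

26.25 m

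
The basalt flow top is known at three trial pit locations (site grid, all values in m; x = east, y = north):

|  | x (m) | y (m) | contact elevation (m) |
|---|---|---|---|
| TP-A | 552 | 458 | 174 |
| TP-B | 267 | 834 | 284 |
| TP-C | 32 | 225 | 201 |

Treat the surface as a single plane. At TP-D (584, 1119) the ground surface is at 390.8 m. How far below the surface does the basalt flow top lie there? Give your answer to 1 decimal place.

96.2 m

Let the plane be z = a·x + b·y + c.
TP-B−TP-A: −285a + 376b = 110;  TP-C−TP-A: −520a − 233b = 27.
Solving gives a = −0.136612, b = 0.189004.
Then c = 174 − a·552 − b·458 = 162.85.
At (584, 1119): z_contact = −79.78 + 211.50 + 162.85 = 294.56 m.
Depth below ground = 390.8 − 294.56 = 96.2 m.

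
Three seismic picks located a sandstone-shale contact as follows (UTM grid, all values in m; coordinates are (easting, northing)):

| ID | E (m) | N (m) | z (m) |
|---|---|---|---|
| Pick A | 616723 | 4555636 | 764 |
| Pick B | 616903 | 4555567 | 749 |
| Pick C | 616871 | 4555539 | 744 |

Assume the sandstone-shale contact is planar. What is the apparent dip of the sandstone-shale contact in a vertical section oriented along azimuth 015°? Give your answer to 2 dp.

10.27°

Two edge vectors: Pick A→Pick B = (180, -69, -15), Pick A→Pick C = (148, -97, -20).
Normal n = (Pick A→Pick B) × (Pick A→Pick C) = (-75, 1380, -7248).
So ∂z/∂E = −n_x/n_z = −0.01035 and ∂z/∂N = −n_y/n_z = 0.19040.
Unit vector along 015° is (sin 15°, cos 15°) = (0.2588, 0.9659).
Slope in that direction = a·(0.2588) + b·(0.9659) = 0.18123.
Apparent dip = arctan|0.18123| = 10.27° (true dip is 10.8°, so apparent ≤ true as expected).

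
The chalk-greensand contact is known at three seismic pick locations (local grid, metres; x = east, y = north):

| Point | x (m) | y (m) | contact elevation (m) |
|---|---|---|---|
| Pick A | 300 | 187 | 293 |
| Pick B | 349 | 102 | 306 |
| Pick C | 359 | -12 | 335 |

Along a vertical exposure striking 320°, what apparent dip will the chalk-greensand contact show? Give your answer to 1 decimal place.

4.3°

Two edge vectors: Pick A→Pick B = (49, -85, 13), Pick A→Pick C = (59, -199, 42).
Normal n = (Pick A→Pick B) × (Pick A→Pick C) = (-983, -1291, -4736).
So ∂z/∂x = −n_x/n_z = −0.20756 and ∂z/∂y = −n_y/n_z = −0.27259.
Unit vector along 320° is (sin 320°, cos 320°) = (-0.6428, 0.7660).
Slope in that direction = a·(-0.6428) + b·(0.7660) = −0.07540.
Apparent dip = arctan|0.07540| = 4.3° (true dip is 18.9°, so apparent ≤ true as expected).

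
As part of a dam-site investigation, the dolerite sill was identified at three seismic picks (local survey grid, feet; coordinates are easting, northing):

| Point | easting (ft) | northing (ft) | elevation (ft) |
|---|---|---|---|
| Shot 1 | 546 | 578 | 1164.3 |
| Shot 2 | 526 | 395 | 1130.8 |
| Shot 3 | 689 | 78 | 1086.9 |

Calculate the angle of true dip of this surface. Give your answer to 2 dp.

10.72°

Let the plane be z = a·easting + b·northing + c.
Shot 2−Shot 1: −20a − 183b = −33.5;  Shot 3−Shot 1: 143a − 500b = −77.4.
Solving gives a = 0.07149, b = 0.17525.
Gradient magnitude |∇z| = √(a² + b²) = √(0.00511 + 0.03071) = 0.18927.
True dip = arctan(0.18927) = 10.72°, dipping toward SSW (azimuth ≈ 202°).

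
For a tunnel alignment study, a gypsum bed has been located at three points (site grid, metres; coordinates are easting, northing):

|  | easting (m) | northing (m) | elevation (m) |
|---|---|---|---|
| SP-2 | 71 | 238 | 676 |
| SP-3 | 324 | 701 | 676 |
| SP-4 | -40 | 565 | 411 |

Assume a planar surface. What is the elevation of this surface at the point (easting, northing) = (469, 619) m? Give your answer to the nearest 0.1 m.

849.6 m

Two edge vectors: SP-2→SP-3 = (253, 463, 0), SP-2→SP-4 = (-111, 327, -265).
Normal n = (SP-2→SP-3) × (SP-2→SP-4) = (-122695, 67045, 134124).
So ∂z/∂easting = −n_x/n_z = 0.91479 and ∂z/∂northing = −n_y/n_z = −0.49987.
Intercept c from SP-2: 676 − 64.95 + 118.97 = 730.02.
At (469, 619): z = 429.0 − 309.4 + 730.02 = 849.6 m.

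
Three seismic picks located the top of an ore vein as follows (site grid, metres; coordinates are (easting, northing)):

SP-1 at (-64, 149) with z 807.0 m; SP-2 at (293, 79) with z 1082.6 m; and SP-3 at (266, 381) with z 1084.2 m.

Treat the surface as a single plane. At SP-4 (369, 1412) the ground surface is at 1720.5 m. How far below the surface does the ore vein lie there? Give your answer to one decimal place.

477.3 m

Let the plane be z = a·E + b·N + c.
SP-2−SP-1: 357a − 70b = 275.6;  SP-3−SP-1: 330a + 232b = 277.2.
Solving gives a = 0.786821, b = 0.075643.
Then c = 807 − a·-64 − b·149 = 846.09.
At (369, 1412): z_contact = 290.34 + 106.81 + 846.09 = 1243.23 m.
Depth below ground = 1720.5 − 1243.23 = 477.3 m.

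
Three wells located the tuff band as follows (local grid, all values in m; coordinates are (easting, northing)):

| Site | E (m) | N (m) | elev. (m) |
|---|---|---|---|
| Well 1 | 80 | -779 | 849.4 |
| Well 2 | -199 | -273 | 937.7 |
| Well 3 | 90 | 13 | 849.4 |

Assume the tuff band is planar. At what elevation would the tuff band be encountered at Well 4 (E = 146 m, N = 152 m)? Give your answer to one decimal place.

832.6 m

Two edge vectors: Well 1→Well 2 = (-279, 506, 88.3), Well 1→Well 3 = (10, 792, 0).
Normal n = (Well 1→Well 2) × (Well 1→Well 3) = (-69933.6, 883, -226028).
So ∂z/∂E = −n_x/n_z = −0.30940 and ∂z/∂N = −n_y/n_z = 0.00391.
Intercept c from Well 1: 849.4 + 24.75 + 3.04 = 877.20.
At (146, 152): z = −45.2 + 0.6 + 877.20 = 832.6 m.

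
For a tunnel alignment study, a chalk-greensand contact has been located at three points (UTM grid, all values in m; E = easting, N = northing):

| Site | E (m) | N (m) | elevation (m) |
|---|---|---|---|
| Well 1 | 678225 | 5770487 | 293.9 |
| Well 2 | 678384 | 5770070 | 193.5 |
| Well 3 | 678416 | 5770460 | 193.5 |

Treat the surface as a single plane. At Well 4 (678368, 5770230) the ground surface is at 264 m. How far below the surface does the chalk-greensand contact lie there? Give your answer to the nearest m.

Let the plane be z = a·E + b·N + c.
Well 2−Well 1: 159a − 417b = −100.4;  Well 3−Well 1: 191a − 27b = −100.4.
Solving gives a = −0.51962736, b = 0.04263609.
Then c = 293.9 − a·678225 − b·5770487 = 106687.16.
At (678368, 5770230): z_contact = −352498.6 + 246020.1 + 106687.16 = 208.6 m.
Depth below ground = 264 − 208.6 = 55 m.

55 m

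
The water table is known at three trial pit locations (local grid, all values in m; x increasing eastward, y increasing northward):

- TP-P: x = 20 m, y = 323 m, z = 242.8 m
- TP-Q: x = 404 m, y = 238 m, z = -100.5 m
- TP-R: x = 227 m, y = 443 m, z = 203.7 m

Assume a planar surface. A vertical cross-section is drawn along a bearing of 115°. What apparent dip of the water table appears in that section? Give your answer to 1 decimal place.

Two edge vectors: TP-P→TP-Q = (384, -85, -343.3), TP-P→TP-R = (207, 120, -39.1).
Normal n = (TP-P→TP-Q) × (TP-P→TP-R) = (44519.5, -56048.7, 63675).
So ∂z/∂x = −n_x/n_z = −0.69917 and ∂z/∂y = −n_y/n_z = 0.88023.
Unit vector along 115° is (sin 115°, cos 115°) = (0.9063, -0.4226).
Slope in that direction = a·(0.9063) + b·(-0.4226) = −1.00566.
Apparent dip = arctan|1.00566| = 45.2° (true dip is 48.3°, so apparent ≤ true as expected).

45.2°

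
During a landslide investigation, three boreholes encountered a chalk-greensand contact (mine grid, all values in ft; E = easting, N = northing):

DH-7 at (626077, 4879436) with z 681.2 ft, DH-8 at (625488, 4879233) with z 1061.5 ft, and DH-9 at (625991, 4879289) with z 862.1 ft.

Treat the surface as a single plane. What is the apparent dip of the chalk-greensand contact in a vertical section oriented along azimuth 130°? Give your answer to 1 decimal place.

25.4°

Let the plane be z = a·E + b·N + c.
DH-8−DH-7: −589a − 203b = 380.3;  DH-9−DH-7: −86a − 147b = 180.9.
Solving gives a = −0.27749, b = −1.06827.
Unit vector along 130° is (sin 130°, cos 130°) = (0.7660, -0.6428).
Slope in that direction = a·(0.7660) + b·(-0.6428) = 0.47410.
Apparent dip = arctan|0.47410| = 25.4° (true dip is 47.8°, so apparent ≤ true as expected).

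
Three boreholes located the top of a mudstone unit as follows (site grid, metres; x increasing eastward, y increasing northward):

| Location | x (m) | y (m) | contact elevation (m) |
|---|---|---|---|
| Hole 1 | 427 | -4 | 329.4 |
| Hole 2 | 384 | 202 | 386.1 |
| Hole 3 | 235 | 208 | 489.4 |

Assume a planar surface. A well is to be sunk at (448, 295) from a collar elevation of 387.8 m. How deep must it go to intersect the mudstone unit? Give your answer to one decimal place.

Two edge vectors: Hole 1→Hole 2 = (-43, 206, 56.7), Hole 1→Hole 3 = (-192, 212, 160).
Normal n = (Hole 1→Hole 2) × (Hole 1→Hole 3) = (20939.6, -4006.4, 30436).
So ∂z/∂x = −n_x/n_z = −0.68799 and ∂z/∂y = −n_y/n_z = 0.13163.
Intercept c from Hole 1: 329.4 + 293.77 + 0.53 = 623.70.
At (448, 295): z_contact = −308.22 + 38.83 + 623.70 = 354.31 m.
Depth below ground = 387.8 − 354.31 = 33.5 m.

33.5 m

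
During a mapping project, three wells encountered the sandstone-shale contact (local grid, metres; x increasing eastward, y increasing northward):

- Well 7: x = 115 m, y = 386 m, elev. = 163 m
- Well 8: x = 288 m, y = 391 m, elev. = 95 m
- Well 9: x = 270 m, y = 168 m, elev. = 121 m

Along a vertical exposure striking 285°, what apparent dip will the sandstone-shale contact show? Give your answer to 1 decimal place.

Two edge vectors: Well 7→Well 8 = (173, 5, -68), Well 7→Well 9 = (155, -218, -42).
Normal n = (Well 7→Well 8) × (Well 7→Well 9) = (-15034, -3274, -38489).
So ∂z/∂x = −n_x/n_z = −0.39061 and ∂z/∂y = −n_y/n_z = −0.08506.
Unit vector along 285° is (sin 285°, cos 285°) = (-0.9659, 0.2588).
Slope in that direction = a·(-0.9659) + b·(0.2588) = 0.35528.
Apparent dip = arctan|0.35528| = 19.6° (true dip is 21.8°, so apparent ≤ true as expected).

19.6°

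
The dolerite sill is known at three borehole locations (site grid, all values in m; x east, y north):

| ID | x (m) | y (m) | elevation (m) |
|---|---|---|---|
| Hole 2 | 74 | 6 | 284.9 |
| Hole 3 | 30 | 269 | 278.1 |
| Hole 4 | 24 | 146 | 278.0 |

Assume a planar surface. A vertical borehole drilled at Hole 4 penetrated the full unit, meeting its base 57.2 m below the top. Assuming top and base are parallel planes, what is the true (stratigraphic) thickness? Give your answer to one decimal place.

Two edge vectors: Hole 2→Hole 3 = (-44, 263, -6.8), Hole 2→Hole 4 = (-50, 140, -6.9).
Normal n = (Hole 2→Hole 3) × (Hole 2→Hole 4) = (-862.7, 36.4, 6990).
So ∂z/∂x = −n_x/n_z = 0.12342 and ∂z/∂y = −n_y/n_z = −0.00521.
|∇z| = √(a²+b²) = 0.12353, so dip δ = arctan(0.12353) = 7.04°.
True thickness = vertical thickness × cos δ = 57.2 × cos 7.04° = 56.8 m.

56.8 m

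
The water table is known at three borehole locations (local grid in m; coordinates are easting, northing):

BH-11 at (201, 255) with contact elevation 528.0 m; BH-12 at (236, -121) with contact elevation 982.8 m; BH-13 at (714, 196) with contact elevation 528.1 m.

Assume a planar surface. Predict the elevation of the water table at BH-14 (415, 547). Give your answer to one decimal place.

Two edge vectors: BH-11→BH-12 = (35, -376, 454.8), BH-11→BH-13 = (513, -59, 0.1).
Normal n = (BH-11→BH-12) × (BH-11→BH-13) = (26795.6, 233308.9, 190823).
So ∂z/∂easting = −n_x/n_z = −0.14042 and ∂z/∂northing = −n_y/n_z = −1.22265.
Intercept c from BH-11: 528 + 28.22 + 311.77 = 868.00.
At (415, 547): z = −58.3 − 668.8 + 868.00 = 140.9 m.

140.9 m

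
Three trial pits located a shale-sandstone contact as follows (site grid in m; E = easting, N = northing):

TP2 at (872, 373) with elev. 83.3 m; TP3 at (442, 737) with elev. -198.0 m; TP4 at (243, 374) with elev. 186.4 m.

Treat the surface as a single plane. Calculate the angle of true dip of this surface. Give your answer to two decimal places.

Let the plane be z = a·E + b·N + c.
TP3−TP2: −430a + 364b = −281.3;  TP4−TP2: −629a + 1b = 103.1.
Solving gives a = −0.16545, b = −0.96825.
Gradient magnitude |∇z| = √(a² + b²) = √(0.02737 + 0.93751) = 0.98229.
True dip = arctan(0.98229) = 44.49°, dipping toward N (azimuth ≈ 010°).

44.49°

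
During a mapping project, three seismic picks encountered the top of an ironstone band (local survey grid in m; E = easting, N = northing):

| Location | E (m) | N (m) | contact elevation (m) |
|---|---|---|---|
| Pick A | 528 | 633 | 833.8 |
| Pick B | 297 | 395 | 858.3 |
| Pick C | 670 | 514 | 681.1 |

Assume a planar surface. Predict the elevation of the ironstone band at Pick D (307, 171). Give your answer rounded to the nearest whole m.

Let the plane be z = a·E + b·N + c.
Pick B−Pick A: −231a − 238b = 24.5;  Pick C−Pick A: 142a − 119b = −152.7.
Solving gives a = −0.64058, b = 0.51880.
Then c = 833.8 − a·528 − b·633 = 843.63.
At (307, 171): z = −196.7 + 88.7 + 843.63 = 735.7 m.

736 m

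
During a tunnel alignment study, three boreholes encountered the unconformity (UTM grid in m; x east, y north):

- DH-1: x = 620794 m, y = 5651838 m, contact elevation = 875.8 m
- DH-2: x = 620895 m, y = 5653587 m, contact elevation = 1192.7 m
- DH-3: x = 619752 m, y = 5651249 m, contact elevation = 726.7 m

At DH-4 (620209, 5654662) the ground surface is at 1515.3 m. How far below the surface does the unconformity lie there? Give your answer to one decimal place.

159.3 m

Let the plane be z = a·x + b·y + c.
DH-2−DH-1: 101a + 1749b = 316.9;  DH-3−DH-1: −1042a − 589b = −149.1.
Solving gives a = 0.042043734, b = 0.178761340.
Then c = 875.8 − a·620794 − b·5651838 = −1035554.83.
At (620209, 5654662): z_contact = 26075.90 + 1010834.95 − 1035554.83 = 1356.03 m.
Depth below ground = 1515.3 − 1356.03 = 159.3 m.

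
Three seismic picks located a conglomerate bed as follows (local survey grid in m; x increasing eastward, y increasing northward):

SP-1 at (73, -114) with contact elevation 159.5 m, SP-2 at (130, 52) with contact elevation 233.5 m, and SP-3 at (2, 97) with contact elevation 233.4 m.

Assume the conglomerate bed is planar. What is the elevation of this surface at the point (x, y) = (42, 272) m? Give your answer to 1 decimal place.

308.6 m

Let the plane be z = a·x + b·y + c.
SP-2−SP-1: 57a + 166b = 74;  SP-3−SP-1: −71a + 211b = 73.9.
Solving gives a = 0.14054, b = 0.39753.
Then c = 159.5 − a·73 − b·-114 = 194.56.
At (42, 272): z = 5.9 + 108.1 + 194.56 = 308.6 m.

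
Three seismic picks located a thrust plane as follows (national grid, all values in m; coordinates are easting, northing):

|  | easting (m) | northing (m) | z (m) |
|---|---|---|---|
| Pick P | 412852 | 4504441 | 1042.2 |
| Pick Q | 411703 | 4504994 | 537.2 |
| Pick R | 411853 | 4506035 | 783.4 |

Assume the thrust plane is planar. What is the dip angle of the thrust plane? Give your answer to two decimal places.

28.47°

Two edge vectors: Pick P→Pick Q = (-1149, 553, -505), Pick P→Pick R = (-999, 1594, -258.8).
Normal n = (Pick P→Pick Q) × (Pick P→Pick R) = (661853.6, 207133.8, -1279059).
So ∂z/∂easting = −n_x/n_z = 0.51745 and ∂z/∂northing = −n_y/n_z = 0.16194.
Gradient magnitude |∇z| = √(a² + b²) = √(0.26776 + 0.02623) = 0.54220.
True dip = arctan(0.54220) = 28.47°, dipping toward WSW (azimuth ≈ 253°).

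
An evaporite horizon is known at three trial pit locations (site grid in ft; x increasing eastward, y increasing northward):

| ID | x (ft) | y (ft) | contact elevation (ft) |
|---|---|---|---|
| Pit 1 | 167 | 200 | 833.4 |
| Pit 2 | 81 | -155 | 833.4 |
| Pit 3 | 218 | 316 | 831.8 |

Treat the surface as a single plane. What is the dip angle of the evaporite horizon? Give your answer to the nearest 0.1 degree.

4.1°

Two edge vectors: Pit 1→Pit 2 = (-86, -355, 0), Pit 1→Pit 3 = (51, 116, -1.6).
Normal n = (Pit 1→Pit 2) × (Pit 1→Pit 3) = (568, -137.6, 8129).
So ∂z/∂x = −n_x/n_z = −0.06987 and ∂z/∂y = −n_y/n_z = 0.01693.
Gradient magnitude |∇z| = √(a² + b²) = √(0.00488 + 0.00029) = 0.07189.
True dip = arctan(0.07189) = 4.1°, dipping toward ESE (azimuth ≈ 104°).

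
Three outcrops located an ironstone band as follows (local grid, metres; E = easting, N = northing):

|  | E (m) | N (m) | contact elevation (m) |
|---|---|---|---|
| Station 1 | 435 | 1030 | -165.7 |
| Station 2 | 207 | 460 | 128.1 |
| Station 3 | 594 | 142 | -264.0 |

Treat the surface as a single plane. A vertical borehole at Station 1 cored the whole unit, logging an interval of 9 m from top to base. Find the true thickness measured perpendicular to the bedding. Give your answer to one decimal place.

Let the plane be z = a·E + b·N + c.
Station 2−Station 1: −228a − 570b = 293.8;  Station 3−Station 1: 159a − 888b = −98.3.
Solving gives a = −1.08131, b = −0.08291.
|∇z| = √(a²+b²) = 1.08448, so dip δ = arctan(1.08448) = 47.32°.
True thickness = vertical thickness × cos δ = 9 × cos 47.32° = 6.1 m.

6.1 m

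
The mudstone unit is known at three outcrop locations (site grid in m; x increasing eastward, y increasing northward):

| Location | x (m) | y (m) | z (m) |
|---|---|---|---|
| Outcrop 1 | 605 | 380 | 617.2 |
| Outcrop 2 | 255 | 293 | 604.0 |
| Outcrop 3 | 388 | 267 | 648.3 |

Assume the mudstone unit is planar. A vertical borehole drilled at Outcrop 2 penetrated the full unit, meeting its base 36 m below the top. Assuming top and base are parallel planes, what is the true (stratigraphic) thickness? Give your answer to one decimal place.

29.6 m

Let the plane be z = a·x + b·y + c.
Outcrop 2−Outcrop 1: −350a − 87b = −13.2;  Outcrop 3−Outcrop 1: −217a − 113b = 31.1.
Solving gives a = 0.20305, b = −0.66515.
|∇z| = √(a²+b²) = 0.69546, so dip δ = arctan(0.69546) = 34.82°.
True thickness = vertical thickness × cos δ = 36 × cos 34.82° = 29.6 m.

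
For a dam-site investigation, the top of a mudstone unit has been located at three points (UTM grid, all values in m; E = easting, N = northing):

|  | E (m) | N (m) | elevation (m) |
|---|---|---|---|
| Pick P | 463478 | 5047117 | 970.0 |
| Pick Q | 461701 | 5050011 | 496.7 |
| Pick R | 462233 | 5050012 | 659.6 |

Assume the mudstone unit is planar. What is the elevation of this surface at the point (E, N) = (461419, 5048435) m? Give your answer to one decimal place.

371.8 m

Two edge vectors: Pick P→Pick Q = (-1777, 2894, -473.3), Pick P→Pick R = (-1245, 2895, -310.4).
Normal n = (Pick P→Pick Q) × (Pick P→Pick R) = (471905.9, 37677.7, -1541385).
So ∂z/∂E = −n_x/n_z = 0.306157060 and ∂z/∂N = −n_y/n_z = 0.024444055.
Intercept c from Pick P: 970 − 141897.06 − 123372.01 = −264299.07.
At (461419, 5048435): z = 141266.7 + 123404.2 − 264299.07 = 371.8 m.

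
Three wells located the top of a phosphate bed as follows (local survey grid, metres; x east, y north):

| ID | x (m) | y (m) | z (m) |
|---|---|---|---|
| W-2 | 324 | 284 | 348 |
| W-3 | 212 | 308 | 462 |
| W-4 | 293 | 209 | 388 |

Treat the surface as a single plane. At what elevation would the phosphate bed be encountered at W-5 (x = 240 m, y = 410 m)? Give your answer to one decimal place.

422.3 m

Let the plane be z = a·x + b·y + c.
W-3−W-2: −112a + 24b = 114;  W-4−W-2: −31a − 75b = 40.
Solving gives a = −1.04003, b = −0.10346.
Then c = 348 − a·324 − b·284 = 714.35.
At (240, 410): z = −249.6 − 42.4 + 714.35 = 422.3 m.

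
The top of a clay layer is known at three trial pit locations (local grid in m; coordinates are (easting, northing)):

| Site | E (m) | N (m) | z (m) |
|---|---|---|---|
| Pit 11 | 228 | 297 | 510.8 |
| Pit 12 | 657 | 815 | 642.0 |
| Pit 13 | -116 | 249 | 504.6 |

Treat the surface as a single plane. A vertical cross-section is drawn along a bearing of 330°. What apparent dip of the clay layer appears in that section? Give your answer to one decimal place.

Two edge vectors: Pit 11→Pit 12 = (429, 518, 131.2), Pit 11→Pit 13 = (-344, -48, -6.2).
Normal n = (Pit 11→Pit 12) × (Pit 11→Pit 13) = (3086, -42473, 157600).
So ∂z/∂E = −n_x/n_z = −0.01958 and ∂z/∂N = −n_y/n_z = 0.26950.
Unit vector along 330° is (sin 330°, cos 330°) = (-0.5000, 0.8660).
Slope in that direction = a·(-0.5000) + b·(0.8660) = 0.24318.
Apparent dip = arctan|0.24318| = 13.7° (true dip is 15.1°, so apparent ≤ true as expected).

13.7°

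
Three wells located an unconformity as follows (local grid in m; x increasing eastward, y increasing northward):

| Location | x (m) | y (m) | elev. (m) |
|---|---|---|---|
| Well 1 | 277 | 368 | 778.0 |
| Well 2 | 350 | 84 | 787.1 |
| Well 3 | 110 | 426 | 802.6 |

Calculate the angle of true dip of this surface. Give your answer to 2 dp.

Let the plane be z = a·x + b·y + c.
Well 2−Well 1: 73a − 284b = 9.1;  Well 3−Well 1: −167a + 58b = 24.6.
Solving gives a = −0.17396, b = −0.07676.
Gradient magnitude |∇z| = √(a² + b²) = √(0.03026 + 0.00589) = 0.19015.
True dip = arctan(0.19015) = 10.77°, dipping toward ENE (azimuth ≈ 066°).

10.77°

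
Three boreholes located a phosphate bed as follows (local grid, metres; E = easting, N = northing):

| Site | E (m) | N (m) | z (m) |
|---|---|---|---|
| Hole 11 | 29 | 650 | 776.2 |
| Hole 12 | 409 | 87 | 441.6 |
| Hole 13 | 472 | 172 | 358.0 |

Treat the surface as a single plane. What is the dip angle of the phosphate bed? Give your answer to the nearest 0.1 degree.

48.4°

Two edge vectors: Hole 11→Hole 12 = (380, -563, -334.6), Hole 11→Hole 13 = (443, -478, -418.2).
Normal n = (Hole 11→Hole 12) × (Hole 11→Hole 13) = (75507.8, 10688.2, 67769).
So ∂z/∂E = −n_x/n_z = −1.11419 and ∂z/∂N = −n_y/n_z = −0.15772.
Gradient magnitude |∇z| = √(a² + b²) = √(1.24143 + 0.02487) = 1.12530.
True dip = arctan(1.12530) = 48.4°, dipping toward E (azimuth ≈ 082°).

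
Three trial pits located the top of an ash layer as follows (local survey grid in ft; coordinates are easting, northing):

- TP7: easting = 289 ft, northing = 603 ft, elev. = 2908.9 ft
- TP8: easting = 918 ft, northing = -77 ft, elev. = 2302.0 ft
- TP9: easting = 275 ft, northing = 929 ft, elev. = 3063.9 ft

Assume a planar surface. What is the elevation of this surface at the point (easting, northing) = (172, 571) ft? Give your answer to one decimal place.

Let the plane be z = a·easting + b·northing + c.
TP8−TP7: 629a − 680b = −606.9;  TP9−TP7: −14a + 326b = 155.
Solving gives a = −0.47280, b = 0.45516.
Then c = 2908.9 − a·289 − b·603 = 2771.08.
At (172, 571): z = −81.3 + 259.9 + 2771.08 = 2949.7 ft.

2949.7 ft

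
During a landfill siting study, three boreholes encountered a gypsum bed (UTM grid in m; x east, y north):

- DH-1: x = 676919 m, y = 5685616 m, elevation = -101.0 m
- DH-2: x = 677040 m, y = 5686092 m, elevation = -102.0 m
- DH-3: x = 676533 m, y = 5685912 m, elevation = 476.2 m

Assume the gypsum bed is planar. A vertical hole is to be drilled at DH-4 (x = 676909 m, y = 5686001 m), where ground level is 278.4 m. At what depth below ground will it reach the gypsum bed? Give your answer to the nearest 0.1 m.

245.1 m

Let the plane be z = a·x + b·y + c.
DH-2−DH-1: 121a + 476b = −1;  DH-3−DH-1: −386a + 296b = 577.2.
Solving gives a = −1.252747413, b = 0.316349657.
Then c = -101 − a·676919 − b·5685616 = −950735.15.
At (676909, 5686001): z_contact = −847996.00 + 1798764.47 − 950735.15 = 33.32 m.
Depth below ground = 278.4 − 33.32 = 245.1 m.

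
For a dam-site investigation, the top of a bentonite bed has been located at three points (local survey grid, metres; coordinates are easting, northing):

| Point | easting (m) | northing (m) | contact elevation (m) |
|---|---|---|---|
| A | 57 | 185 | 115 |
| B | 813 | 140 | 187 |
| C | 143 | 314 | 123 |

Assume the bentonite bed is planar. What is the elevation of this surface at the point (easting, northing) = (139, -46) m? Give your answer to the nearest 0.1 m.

123.1 m

Let the plane be z = a·easting + b·northing + c.
B−A: 756a − 45b = 72;  C−A: 86a + 129b = 8.
Solving gives a = 0.09515, b = −0.00142.
Then c = 115 − a·57 − b·185 = 109.84.
At (139, -46): z = 13.2 + 0.1 + 109.84 = 123.1 m.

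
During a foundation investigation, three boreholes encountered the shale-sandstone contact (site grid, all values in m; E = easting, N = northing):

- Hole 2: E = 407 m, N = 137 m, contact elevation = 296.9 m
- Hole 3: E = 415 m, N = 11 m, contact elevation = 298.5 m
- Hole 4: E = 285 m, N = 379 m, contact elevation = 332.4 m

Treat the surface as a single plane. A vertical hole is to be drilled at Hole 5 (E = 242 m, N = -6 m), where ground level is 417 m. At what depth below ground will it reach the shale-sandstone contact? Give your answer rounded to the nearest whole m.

55 m

Let the plane be z = a·E + b·N + c.
Hole 3−Hole 2: 8a − 126b = 1.6;  Hole 4−Hole 2: −122a + 242b = 35.5.
Solving gives a = −0.36173, b = −0.03567.
Then c = 296.9 − a·407 − b·137 = 449.01.
At (242, -6): z_contact = −87.5 + 0.2 + 449.01 = 361.7 m.
Depth below ground = 417 − 361.7 = 55 m.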